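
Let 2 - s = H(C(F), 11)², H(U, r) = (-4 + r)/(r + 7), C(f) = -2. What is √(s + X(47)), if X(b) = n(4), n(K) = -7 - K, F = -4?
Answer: I*√2965/18 ≈ 3.0251*I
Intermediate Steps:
X(b) = -11 (X(b) = -7 - 1*4 = -7 - 4 = -11)
H(U, r) = (-4 + r)/(7 + r)
s = 599/324 (s = 2 - ((-4 + 11)/(7 + 11))² = 2 - (7/18)² = 2 - 1*49/324 = 2 - 49/324 = 599/324 ≈ 1.8488)
√(s + X(47)) = √(599/324 - 11) = √(-2965/324) = I*√2965/18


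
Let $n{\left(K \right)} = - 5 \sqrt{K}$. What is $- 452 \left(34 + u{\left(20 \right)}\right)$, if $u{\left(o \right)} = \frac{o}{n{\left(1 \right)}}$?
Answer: $-13560$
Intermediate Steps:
$u{\left(o \right)} = - \frac{o}{5}$ ($u{\left(o \right)} = \frac{o}{\left(-5\right) \sqrt{1}} = \frac{o}{\left(-5\right) 1} = \frac{o}{-5} = o \left(- \frac{1}{5}\right) = - \frac{o}{5}$)
$- 452 \left(34 + u{\left(20 \right)}\right) = - 452 \left(34 - 4\right) = \left(-452\right) 30 = -13560$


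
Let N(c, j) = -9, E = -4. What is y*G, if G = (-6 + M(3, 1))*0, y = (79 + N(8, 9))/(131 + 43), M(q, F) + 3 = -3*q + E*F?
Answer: 0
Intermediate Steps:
M(q, F) = -3 - 4*F - 3*q (M(q, F) = -3 + (-3*q - 4*F) = -3 + (-4*F - 3*q) = -3 - 4*F - 3*q)
y = 35/87 (y = (79 - 9)/(131 + 43) = 70/174 = 70*(1/174) = 35/87 ≈ 0.40230)
G = 0 (G = (-6 + (-3 - 4*1 - 3*3))*0 = (-6 + (-3 - 4 - 9))*0 = (-6 - 16)*0 = -22*0 = 0)
y*G = (35/87)*0 = 0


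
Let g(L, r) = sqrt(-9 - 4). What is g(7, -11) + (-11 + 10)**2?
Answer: 1 + I*sqrt(13) ≈ 1.0 + 3.6056*I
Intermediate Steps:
g(L, r) = I*sqrt(13) (g(L, r) = sqrt(-13) = I*sqrt(13))
g(7, -11) + (-11 + 10)**2 = I*sqrt(13) + (-11 + 10)**2 = I*sqrt(13) + (-1)**2 = I*sqrt(13) + 1 = 1 + I*sqrt(13)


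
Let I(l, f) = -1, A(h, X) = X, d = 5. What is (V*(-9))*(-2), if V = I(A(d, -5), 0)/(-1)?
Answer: 18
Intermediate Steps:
V = 1 (V = -1/(-1) = -1*(-1) = 1)
(V*(-9))*(-2) = (1*(-9))*(-2) = -9*(-2) = 18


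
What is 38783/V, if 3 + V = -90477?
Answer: -38783/90480 ≈ -0.42864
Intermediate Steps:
V = -90480 (V = -3 - 90477 = -90480)
38783/V = 38783/(-90480) = 38783*(-1/90480) = -38783/90480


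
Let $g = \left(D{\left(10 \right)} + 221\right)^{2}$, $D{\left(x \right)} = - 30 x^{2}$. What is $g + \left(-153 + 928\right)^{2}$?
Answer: $8323466$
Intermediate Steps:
$g = 7722841$ ($g = \left(- 30 \cdot 10^{2} + 221\right)^{2} = \left(\left(-30\right) 100 + 221\right)^{2} = \left(-3000 + 221\right)^{2} = \left(-2779\right)^{2} = 7722841$)
$g + \left(-153 + 928\right)^{2} = 7722841 + \left(-153 + 928\right)^{2} = 7722841 + 775^{2} = 7722841 + 600625 = 8323466$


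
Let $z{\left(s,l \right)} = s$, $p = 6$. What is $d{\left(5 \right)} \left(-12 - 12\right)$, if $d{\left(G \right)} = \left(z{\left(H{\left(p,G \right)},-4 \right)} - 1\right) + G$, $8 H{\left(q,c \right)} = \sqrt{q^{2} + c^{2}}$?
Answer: $-96 - 3 \sqrt{61} \approx -119.43$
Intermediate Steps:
$H{\left(q,c \right)} = \frac{\sqrt{c^{2} + q^{2}}}{8}$ ($H{\left(q,c \right)} = \frac{\sqrt{q^{2} + c^{2}}}{8} = \frac{\sqrt{c^{2} + q^{2}}}{8}$)
$d{\left(G \right)} = -1 + G + \frac{\sqrt{36 + G^{2}}}{8}$ ($d{\left(G \right)} = \left(\frac{\sqrt{G^{2} + 6^{2}}}{8} - 1\right) + G = \left(\frac{\sqrt{G^{2} + 36}}{8} - 1\right) + G = \left(\frac{\sqrt{36 + G^{2}}}{8} - 1\right) + G = \left(-1 + \frac{\sqrt{36 + G^{2}}}{8}\right) + G = -1 + G + \frac{\sqrt{36 + G^{2}}}{8}$)
$d{\left(5 \right)} \left(-12 - 12\right) = \left(-1 + 5 + \frac{\sqrt{36 + 5^{2}}}{8}\right) \left(-12 - 12\right) = \left(-1 + 5 + \frac{\sqrt{36 + 25}}{8}\right) \left(-24\right) = \left(-1 + 5 + \frac{\sqrt{61}}{8}\right) \left(-24\right) = \left(4 + \frac{\sqrt{61}}{8}\right) \left(-24\right) = -96 - 3 \sqrt{61}$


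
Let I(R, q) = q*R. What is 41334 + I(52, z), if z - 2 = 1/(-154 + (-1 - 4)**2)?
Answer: 5345450/129 ≈ 41438.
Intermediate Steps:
z = 257/129 (z = 2 + 1/(-154 + (-1 - 4)**2) = 2 + 1/(-154 + (-5)**2) = 2 + 1/(-154 + 25) = 2 + 1/(-129) = 2 - 1/129 = 257/129 ≈ 1.9922)
I(R, q) = R*q
41334 + I(52, z) = 41334 + 52*(257/129) = 41334 + 13364/129 = 5345450/129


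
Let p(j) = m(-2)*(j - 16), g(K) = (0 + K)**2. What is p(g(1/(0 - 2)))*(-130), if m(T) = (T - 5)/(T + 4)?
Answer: -28665/4 ≈ -7166.3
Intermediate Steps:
m(T) = (-5 + T)/(4 + T)
g(K) = K**2
p(j) = 56 - 7*j/2 (p(j) = ((-5 - 2)/(4 - 2))*(j - 16) = (-7/2)*(-16 + j) = ((1/2)*(-7))*(-16 + j) = -7*(-16 + j)/2 = 56 - 7*j/2)
p(g(1/(0 - 2)))*(-130) = (56 - 7/(2*(0 - 2)**2))*(-130) = (56 - 7*(1/(-2))**2/2)*(-130) = (56 - 7*(-1/2)**2/2)*(-130) = (56 - 7/2*1/4)*(-130) = (56 - 7/8)*(-130) = (441/8)*(-130) = -28665/4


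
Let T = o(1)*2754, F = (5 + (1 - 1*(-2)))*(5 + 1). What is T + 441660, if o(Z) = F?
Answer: 573852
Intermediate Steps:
F = 48 (F = (5 + (1 + 2))*6 = (5 + 3)*6 = 8*6 = 48)
o(Z) = 48
T = 132192 (T = 48*2754 = 132192)
T + 441660 = 132192 + 441660 = 573852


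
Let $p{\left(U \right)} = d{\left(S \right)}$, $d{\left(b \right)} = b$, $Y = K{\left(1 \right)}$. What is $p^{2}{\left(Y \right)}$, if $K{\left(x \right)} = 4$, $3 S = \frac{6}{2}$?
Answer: $1$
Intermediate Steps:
$S = 1$ ($S = \frac{6 \cdot \frac{1}{2}}{3} = \frac{1}{3} \cdot 3 = 1$)
$Y = 4$
$p{\left(U \right)} = 1$
$p^{2}{\left(Y \right)} = 1^{2} = 1$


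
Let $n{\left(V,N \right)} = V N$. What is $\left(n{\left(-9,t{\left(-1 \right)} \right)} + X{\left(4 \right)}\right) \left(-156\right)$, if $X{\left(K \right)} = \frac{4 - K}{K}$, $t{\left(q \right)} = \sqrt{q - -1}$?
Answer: $0$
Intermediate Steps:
$t{\left(q \right)} = \sqrt{1 + q}$ ($t{\left(q \right)} = \sqrt{q + \left(5 - 4\right)} = \sqrt{q + 1} = \sqrt{1 + q}$)
$n{\left(V,N \right)} = N V$
$X{\left(K \right)} = \frac{4 - K}{K}$
$\left(n{\left(-9,t{\left(-1 \right)} \right)} + X{\left(4 \right)}\right) \left(-156\right) = \left(\sqrt{1 - 1} \left(-9\right) + \frac{4 - 4}{4}\right) \left(-156\right) = \left(\sqrt{0} \left(-9\right) + \frac{4 - 4}{4}\right) \left(-156\right) = \left(0 \left(-9\right) + \frac{1}{4} \cdot 0\right) \left(-156\right) = \left(0 + 0\right) \left(-156\right) = 0 \left(-156\right) = 0$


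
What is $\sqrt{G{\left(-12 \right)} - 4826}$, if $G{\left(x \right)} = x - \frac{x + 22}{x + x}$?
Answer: $\frac{i \sqrt{174153}}{6} \approx 69.553 i$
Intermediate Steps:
$G{\left(x \right)} = x - \frac{22 + x}{2 x}$
$\sqrt{G{\left(-12 \right)} - 4826} = \sqrt{\left(- \frac{1}{2} - 12 - \frac{11}{-12}\right) - 4826} = \sqrt{\left(- \frac{1}{2} - 12 - - \frac{11}{12}\right) - 4826} = \sqrt{\left(- \frac{1}{2} - 12 + \frac{11}{12}\right) - 4826} = \sqrt{- \frac{139}{12} - 4826} = \sqrt{- \frac{58051}{12}} = \frac{i \sqrt{174153}}{6}$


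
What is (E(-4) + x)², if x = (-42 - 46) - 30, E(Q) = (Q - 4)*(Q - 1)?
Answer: 6084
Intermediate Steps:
E(Q) = (-1 + Q)*(-4 + Q) (E(Q) = (-4 + Q)*(-1 + Q) = (-1 + Q)*(-4 + Q))
x = -118 (x = -88 - 30 = -118)
(E(-4) + x)² = ((4 + (-4)² - 5*(-4)) - 118)² = ((4 + 16 + 20) - 118)² = (40 - 118)² = (-78)² = 6084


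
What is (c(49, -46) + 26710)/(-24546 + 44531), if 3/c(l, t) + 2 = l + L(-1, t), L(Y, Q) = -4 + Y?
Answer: 373941/279790 ≈ 1.3365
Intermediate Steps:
c(l, t) = 3/(-7 + l) (c(l, t) = 3/(-2 + (l + (-4 - 1))) = 3/(-2 + (l - 5)) = 3/(-2 + (-5 + l)) = 3/(-7 + l))
(c(49, -46) + 26710)/(-24546 + 44531) = (3/(-7 + 49) + 26710)/(-24546 + 44531) = (3/42 + 26710)/19985 = (3*(1/42) + 26710)*(1/19985) = (1/14 + 26710)*(1/19985) = (373941/14)*(1/19985) = 373941/279790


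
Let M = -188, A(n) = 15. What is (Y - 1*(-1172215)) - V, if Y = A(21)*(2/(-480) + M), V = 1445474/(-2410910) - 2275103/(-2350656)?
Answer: 3313608178525521427/2833610028480 ≈ 1.1694e+6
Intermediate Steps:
V = 1043628221393/2833610028480 (V = 1445474*(-1/2410910) - 2275103*(-1/2350656) = -722737/1205455 + 2275103/2350656 = 1043628221393/2833610028480 ≈ 0.36830)
Y = -45121/16 (Y = 15*(2/(-480) - 188) = 15*(2*(-1/480) - 188) = 15*(-1/240 - 188) = 15*(-45121/240) = -45121/16 ≈ -2820.1)
(Y - 1*(-1172215)) - V = (-45121/16 - 1*(-1172215)) - 1*1043628221393/2833610028480 = (-45121/16 + 1172215) - 1043628221393/2833610028480 = 18710319/16 - 1043628221393/2833610028480 = 3313608178525521427/2833610028480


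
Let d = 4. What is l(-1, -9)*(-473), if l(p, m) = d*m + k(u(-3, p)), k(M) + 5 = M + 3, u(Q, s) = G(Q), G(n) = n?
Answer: 19393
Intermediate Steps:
u(Q, s) = Q
k(M) = -2 + M (k(M) = -5 + (M + 3) = -5 + (3 + M) = -2 + M)
l(p, m) = -5 + 4*m (l(p, m) = 4*m + (-2 - 3) = 4*m - 5 = -5 + 4*m)
l(-1, -9)*(-473) = (-5 + 4*(-9))*(-473) = (-5 - 36)*(-473) = -41*(-473) = 19393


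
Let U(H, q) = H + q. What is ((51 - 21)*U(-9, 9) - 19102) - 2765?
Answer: -21867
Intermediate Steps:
((51 - 21)*U(-9, 9) - 19102) - 2765 = ((51 - 21)*(-9 + 9) - 19102) - 2765 = (30*0 - 19102) - 2765 = (0 - 19102) - 2765 = -19102 - 2765 = -21867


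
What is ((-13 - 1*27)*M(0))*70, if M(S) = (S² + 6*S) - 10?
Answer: 28000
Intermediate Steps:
M(S) = -10 + S² + 6*S
((-13 - 1*27)*M(0))*70 = ((-13 - 1*27)*(-10 + 0² + 6*0))*70 = ((-13 - 27)*(-10 + 0 + 0))*70 = -40*(-10)*70 = 400*70 = 28000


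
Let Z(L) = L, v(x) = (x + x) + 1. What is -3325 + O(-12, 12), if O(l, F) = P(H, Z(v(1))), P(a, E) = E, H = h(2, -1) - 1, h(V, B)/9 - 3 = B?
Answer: -3322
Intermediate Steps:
h(V, B) = 27 + 9*B
v(x) = 1 + 2*x (v(x) = 2*x + 1 = 1 + 2*x)
H = 17 (H = (27 + 9*(-1)) - 1 = (27 - 9) - 1 = 18 - 1 = 17)
O(l, F) = 3 (O(l, F) = 1 + 2*1 = 1 + 2 = 3)
-3325 + O(-12, 12) = -3325 + 3 = -3322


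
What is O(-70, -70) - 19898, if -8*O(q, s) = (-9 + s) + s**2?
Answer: -164005/8 ≈ -20501.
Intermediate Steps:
O(q, s) = 9/8 - s/8 - s**2/8 (O(q, s) = -((-9 + s) + s**2)/8 = -(-9 + s + s**2)/8 = 9/8 - s/8 - s**2/8)
O(-70, -70) - 19898 = (9/8 - 1/8*(-70) - 1/8*(-70)**2) - 19898 = (9/8 + 35/4 - 1/8*4900) - 19898 = (9/8 + 35/4 - 1225/2) - 19898 = -4821/8 - 19898 = -164005/8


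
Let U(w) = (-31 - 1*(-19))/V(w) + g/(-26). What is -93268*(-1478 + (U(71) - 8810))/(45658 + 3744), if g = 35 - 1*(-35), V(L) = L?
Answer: 442951416810/22799023 ≈ 19429.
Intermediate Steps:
g = 70 (g = 35 + 35 = 70)
U(w) = -35/13 - 12/w (U(w) = (-31 - 1*(-19))/w + 70/(-26) = (-31 + 19)/w + 70*(-1/26) = -12/w - 35/13 = -35/13 - 12/w)
-93268*(-1478 + (U(71) - 8810))/(45658 + 3744) = -93268*(-1478 + ((-35/13 - 12/71) - 8810))/(45658 + 3744) = -(-479770592/24701 + 46634*(-35/13 - 12*1/71)/24701) = -(-479770592/24701 + 46634*(-35/13 - 12/71)/24701) = -93268/(49402/(-1478 + (-2641/923 - 8810))) = -93268/(49402/(-1478 - 8134271/923)) = -93268/(49402/(-9498465/923)) = -93268/(49402*(-923/9498465)) = -93268/(-45598046/9498465) = -93268*(-9498465/45598046) = 442951416810/22799023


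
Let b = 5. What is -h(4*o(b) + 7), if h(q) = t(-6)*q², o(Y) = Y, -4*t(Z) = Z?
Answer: -2187/2 ≈ -1093.5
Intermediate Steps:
t(Z) = -Z/4
h(q) = 3*q²/2 (h(q) = (-¼*(-6))*q² = 3*q²/2)
-h(4*o(b) + 7) = -3*(4*5 + 7)²/2 = -3*(20 + 7)²/2 = -3*27²/2 = -3*729/2 = -1*2187/2 = -2187/2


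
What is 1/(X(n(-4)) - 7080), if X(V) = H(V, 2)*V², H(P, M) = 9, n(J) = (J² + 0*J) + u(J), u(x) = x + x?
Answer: -1/6504 ≈ -0.00015375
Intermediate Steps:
u(x) = 2*x
n(J) = J² + 2*J (n(J) = (J² + 0*J) + 2*J = (J² + 0) + 2*J = J² + 2*J)
X(V) = 9*V²
1/(X(n(-4)) - 7080) = 1/(9*(-4*(2 - 4))² - 7080) = 1/(9*(-4*(-2))² - 7080) = 1/(9*8² - 7080) = 1/(9*64 - 7080) = 1/(576 - 7080) = 1/(-6504) = -1/6504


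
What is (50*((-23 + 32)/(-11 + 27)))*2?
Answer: 225/4 ≈ 56.250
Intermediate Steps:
(50*((-23 + 32)/(-11 + 27)))*2 = (50*(9/16))*2 = (225/8)*2 = 225/4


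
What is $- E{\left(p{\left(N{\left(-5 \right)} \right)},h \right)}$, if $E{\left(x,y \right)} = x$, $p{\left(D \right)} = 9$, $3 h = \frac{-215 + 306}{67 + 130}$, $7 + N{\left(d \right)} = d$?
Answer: $-9$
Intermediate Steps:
$N{\left(d \right)} = -7 + d$
$h = \frac{91}{591}$ ($h = \frac{\left(-215 + 306\right) \frac{1}{67 + 130}}{3} = \frac{91 \cdot \frac{1}{197}}{3} = \frac{1}{3} \cdot \frac{91}{197} = \frac{91}{591} \approx 0.15398$)
$- E{\left(p{\left(N{\left(-5 \right)} \right)},h \right)} = \left(-1\right) 9 = -9$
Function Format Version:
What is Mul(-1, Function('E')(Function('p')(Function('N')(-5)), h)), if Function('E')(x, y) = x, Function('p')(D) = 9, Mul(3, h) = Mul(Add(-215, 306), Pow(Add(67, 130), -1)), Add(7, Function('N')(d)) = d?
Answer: -9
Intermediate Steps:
Function('N')(d) = Add(-7, d)
h = Rational(91, 591) (h = Mul(Rational(1, 3), Mul(Add(-215, 306), Pow(Add(67, 130), -1))) = Mul(Rational(1, 3), Mul(91, Pow(197, -1))) = Mul(Rational(1, 3), Mul(91, Rational(1, 197))) = Mul(Rational(1, 3), Rational(91, 197)) = Rational(91, 591) ≈ 0.15398)
Mul(-1, Function('E')(Function('p')(Function('N')(-5)), h)) = Mul(-1, 9) = -9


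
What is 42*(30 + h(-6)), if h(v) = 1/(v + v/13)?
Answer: 2507/2 ≈ 1253.5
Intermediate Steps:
h(v) = 13/(14*v) (h(v) = 1/(v + v*(1/13)) = 1/(v + v/13) = 1/(14*v/13) = 13/(14*v))
42*(30 + h(-6)) = 42*(30 + (13/14)/(-6)) = 42*(30 + (13/14)*(-1/6)) = 42*(30 - 13/84) = 42*(2507/84) = 2507/2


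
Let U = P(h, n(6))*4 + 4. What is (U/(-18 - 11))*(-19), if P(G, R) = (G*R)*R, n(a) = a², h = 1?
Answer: 98572/29 ≈ 3399.0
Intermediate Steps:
P(G, R) = G*R²
U = 5188 (U = (1*(6²)²)*4 + 4 = (1*36²)*4 + 4 = (1*1296)*4 + 4 = 1296*4 + 4 = 5184 + 4 = 5188)
(U/(-18 - 11))*(-19) = (5188/(-18 - 11))*(-19) = (5188/(-29))*(-19) = -1/29*5188*(-19) = -5188/29*(-19) = 98572/29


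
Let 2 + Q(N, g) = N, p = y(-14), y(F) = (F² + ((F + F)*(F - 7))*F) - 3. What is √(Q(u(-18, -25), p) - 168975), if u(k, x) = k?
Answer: I*√168995 ≈ 411.09*I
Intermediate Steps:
y(F) = -3 + F² + 2*F²*(-7 + F) (y(F) = (F² + ((2*F)*(-7 + F))*F) - 3 = (F² + (2*F*(-7 + F))*F) - 3 = (F² + 2*F²*(-7 + F)) - 3 = -3 + F² + 2*F²*(-7 + F))
p = -8039 (p = -3 - 13*(-14)² + 2*(-14)³ = -3 - 13*196 + 2*(-2744) = -3 - 2548 - 5488 = -8039)
Q(N, g) = -2 + N
√(Q(u(-18, -25), p) - 168975) = √((-2 - 18) - 168975) = √(-20 - 168975) = √(-168995) = I*√168995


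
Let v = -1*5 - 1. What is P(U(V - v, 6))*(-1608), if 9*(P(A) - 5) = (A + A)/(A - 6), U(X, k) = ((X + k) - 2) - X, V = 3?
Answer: -21976/3 ≈ -7325.3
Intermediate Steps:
v = -6 (v = -5 - 1 = -6)
U(X, k) = -2 + k (U(X, k) = (-2 + X + k) - X = -2 + k)
P(A) = 5 + 2*A/(9*(-6 + A)) (P(A) = 5 + ((A + A)/(A - 6))/9 = 5 + ((2*A)/(-6 + A))/9 = 5 + (2*A/(-6 + A))/9 = 5 + 2*A/(9*(-6 + A)))
P(U(V - v, 6))*(-1608) = ((-270 + 47*(-2 + 6))/(9*(-6 + (-2 + 6))))*(-1608) = ((-270 + 47*4)/(9*(-6 + 4)))*(-1608) = ((⅑)*(-270 + 188)/(-2))*(-1608) = ((⅑)*(-½)*(-82))*(-1608) = (41/9)*(-1608) = -21976/3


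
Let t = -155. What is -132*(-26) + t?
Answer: 3277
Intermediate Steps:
-132*(-26) + t = -132*(-26) - 155 = 3432 - 155 = 3277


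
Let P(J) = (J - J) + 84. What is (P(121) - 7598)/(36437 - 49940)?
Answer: 7514/13503 ≈ 0.55647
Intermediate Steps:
P(J) = 84 (P(J) = 0 + 84 = 84)
(P(121) - 7598)/(36437 - 49940) = (84 - 7598)/(36437 - 49940) = -7514/(-13503) = -7514*(-1/13503) = 7514/13503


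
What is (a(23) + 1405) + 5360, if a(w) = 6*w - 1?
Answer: 6902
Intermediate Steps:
a(w) = -1 + 6*w
(a(23) + 1405) + 5360 = ((-1 + 6*23) + 1405) + 5360 = ((-1 + 138) + 1405) + 5360 = (137 + 1405) + 5360 = 1542 + 5360 = 6902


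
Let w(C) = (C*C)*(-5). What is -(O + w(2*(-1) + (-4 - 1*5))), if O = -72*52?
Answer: 4349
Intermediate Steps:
O = -3744
w(C) = -5*C² (w(C) = C²*(-5) = -5*C²)
-(O + w(2*(-1) + (-4 - 1*5))) = -(-3744 - 5*(2*(-1) + (-4 - 1*5))²) = -(-3744 - 5*(-2 + (-4 - 5))²) = -(-3744 - 5*(-2 - 9)²) = -(-3744 - 5*(-11)²) = -(-3744 - 5*121) = -(-3744 - 605) = -1*(-4349) = 4349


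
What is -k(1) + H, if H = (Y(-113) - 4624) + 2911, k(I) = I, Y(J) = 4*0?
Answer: -1714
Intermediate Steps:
Y(J) = 0
H = -1713 (H = (0 - 4624) + 2911 = -4624 + 2911 = -1713)
-k(1) + H = -1*1 - 1713 = -1 - 1713 = -1714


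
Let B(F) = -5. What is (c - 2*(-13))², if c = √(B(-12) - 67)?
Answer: 604 + 312*I*√2 ≈ 604.0 + 441.23*I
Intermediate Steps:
c = 6*I*√2 (c = √(-5 - 67) = √(-72) = 6*I*√2 ≈ 8.4853*I)
(c - 2*(-13))² = (6*I*√2 - 2*(-13))² = (6*I*√2 + 26)² = (26 + 6*I*√2)²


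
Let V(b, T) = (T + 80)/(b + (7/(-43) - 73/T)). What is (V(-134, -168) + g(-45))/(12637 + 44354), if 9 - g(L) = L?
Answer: 1600078/1668373531 ≈ 0.00095906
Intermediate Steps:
V(b, T) = (80 + T)/(-7/43 + b - 73/T) (V(b, T) = (80 + T)/(b + (7*(-1/43) - 73/T)) = (80 + T)/(b + (-7/43 - 73/T)) = (80 + T)/(-7/43 + b - 73/T))
g(L) = 9 - L
(V(-134, -168) + g(-45))/(12637 + 44354) = (43*(-168)*(80 - 168)/(-3139 - 7*(-168) + 43*(-168)*(-134)) + (9 - 1*(-45)))/(12637 + 44354) = (43*(-168)*(-88)/(-3139 + 1176 + 968016) + (9 + 45))/56991 = (43*(-168)*(-88)/966053 + 54)*(1/56991) = (43*(-168)*(1/966053)*(-88) + 54)*(1/56991) = (57792/87823 + 54)*(1/56991) = (4800234/87823)*(1/56991) = 1600078/1668373531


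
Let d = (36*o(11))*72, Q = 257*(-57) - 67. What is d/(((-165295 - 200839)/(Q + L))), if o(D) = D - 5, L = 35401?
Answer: -160846560/183067 ≈ -878.62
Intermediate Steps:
Q = -14716 (Q = -14649 - 67 = -14716)
o(D) = -5 + D
d = 15552 (d = (36*(-5 + 11))*72 = (36*6)*72 = 216*72 = 15552)
d/(((-165295 - 200839)/(Q + L))) = 15552/(((-165295 - 200839)/(-14716 + 35401))) = 15552/((-366134/20685)) = 15552/((-366134*1/20685)) = 15552/(-366134/20685) = 15552*(-20685/366134) = -160846560/183067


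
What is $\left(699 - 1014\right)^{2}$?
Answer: $99225$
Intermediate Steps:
$\left(699 - 1014\right)^{2} = \left(-315\right)^{2} = 99225$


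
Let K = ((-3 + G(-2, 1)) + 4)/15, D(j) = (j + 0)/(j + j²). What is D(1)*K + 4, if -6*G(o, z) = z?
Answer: 145/36 ≈ 4.0278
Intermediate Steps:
G(o, z) = -z/6
D(j) = j/(j + j²)
K = 1/18 (K = ((-3 - ⅙*1) + 4)/15 = ((-3 - ⅙) + 4)*(1/15) = (-19/6 + 4)*(1/15) = (⅚)*(1/15) = 1/18 ≈ 0.055556)
D(1)*K + 4 = (1/18)/(1 + 1) + 4 = (1/18)/2 + 4 = (½)*(1/18) + 4 = 1/36 + 4 = 145/36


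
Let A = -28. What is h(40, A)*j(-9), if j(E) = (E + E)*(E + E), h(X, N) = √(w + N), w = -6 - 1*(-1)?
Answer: 324*I*√33 ≈ 1861.2*I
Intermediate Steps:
w = -5 (w = -6 + 1 = -5)
h(X, N) = √(-5 + N)
j(E) = 4*E² (j(E) = (2*E)*(2*E) = 4*E²)
h(40, A)*j(-9) = √(-5 - 28)*(4*(-9)²) = √(-33)*(4*81) = (I*√33)*324 = 324*I*√33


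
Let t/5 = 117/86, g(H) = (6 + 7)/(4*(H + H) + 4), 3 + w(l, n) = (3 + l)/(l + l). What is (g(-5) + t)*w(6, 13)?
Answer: -9971/688 ≈ -14.493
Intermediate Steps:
w(l, n) = -3 + (3 + l)/(2*l) (w(l, n) = -3 + (3 + l)/(l + l) = -3 + (3 + l)/((2*l)) = -3 + (3 + l)*(1/(2*l)) = -3 + (3 + l)/(2*l))
g(H) = 13/(4 + 8*H) (g(H) = 13/(4*(2*H) + 4) = 13/(8*H + 4) = 13/(4 + 8*H))
t = 585/86 (t = 5*(117/86) = 585/86 ≈ 6.8023)
(g(-5) + t)*w(6, 13) = (13/(4*(1 + 2*(-5))) + 585/86)*((½)*(3 - 5*6)/6) = (13/(4*(1 - 10)) + 585/86)*((½)*(⅙)*(3 - 30)) = ((13/4)/(-9) + 585/86)*((½)*(⅙)*(-27)) = ((13/4)*(-⅑) + 585/86)*(-9/4) = (-13/36 + 585/86)*(-9/4) = (9971/1548)*(-9/4) = -9971/688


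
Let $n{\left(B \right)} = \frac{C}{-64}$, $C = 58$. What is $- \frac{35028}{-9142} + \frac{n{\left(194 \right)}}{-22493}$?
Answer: $\frac{1800898489}{470013728} \approx 3.8316$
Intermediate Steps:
$n{\left(B \right)} = - \frac{29}{32}$ ($n{\left(B \right)} = \frac{58}{-64} = 58 \left(- \frac{1}{64}\right) = - \frac{29}{32}$)
$- \frac{35028}{-9142} + \frac{n{\left(194 \right)}}{-22493} = - \frac{35028}{-9142} - \frac{29}{32 \left(-22493\right)} = \left(-35028\right) \left(- \frac{1}{9142}\right) - - \frac{29}{719776} = \frac{2502}{653} + \frac{29}{719776} = \frac{1800898489}{470013728}$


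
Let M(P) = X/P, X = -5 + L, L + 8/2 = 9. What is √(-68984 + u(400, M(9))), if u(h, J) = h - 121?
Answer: I*√68705 ≈ 262.12*I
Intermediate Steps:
L = 5 (L = -4 + 9 = 5)
X = 0 (X = -5 + 5 = 0)
M(P) = 0 (M(P) = 0/P = 0)
u(h, J) = -121 + h
√(-68984 + u(400, M(9))) = √(-68984 + (-121 + 400)) = √(-68984 + 279) = √(-68705) = I*√68705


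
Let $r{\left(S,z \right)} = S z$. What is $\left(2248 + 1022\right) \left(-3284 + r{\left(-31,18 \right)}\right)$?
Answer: $-12563340$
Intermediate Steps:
$\left(2248 + 1022\right) \left(-3284 + r{\left(-31,18 \right)}\right) = \left(2248 + 1022\right) \left(-3284 - 558\right) = 3270 \left(-3284 - 558\right) = 3270 \left(-3842\right) = -12563340$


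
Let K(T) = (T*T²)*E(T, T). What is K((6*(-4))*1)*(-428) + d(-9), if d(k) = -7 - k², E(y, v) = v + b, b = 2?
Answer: -130166872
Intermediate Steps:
E(y, v) = 2 + v (E(y, v) = v + 2 = 2 + v)
K(T) = T³*(2 + T) (K(T) = (T*T²)*(2 + T) = T³*(2 + T))
K((6*(-4))*1)*(-428) + d(-9) = (((6*(-4))*1)³*(2 + (6*(-4))*1))*(-428) + (-7 - 1*(-9)²) = ((-24*1)³*(2 - 24*1))*(-428) + (-7 - 1*81) = ((-24)³*(2 - 24))*(-428) + (-7 - 81) = -13824*(-22)*(-428) - 88 = 304128*(-428) - 88 = -130166784 - 88 = -130166872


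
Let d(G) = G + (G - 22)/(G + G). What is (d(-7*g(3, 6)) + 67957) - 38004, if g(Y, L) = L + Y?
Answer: 3766225/126 ≈ 29891.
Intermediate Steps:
d(G) = G + (-22 + G)/(2*G) (d(G) = G + (-22 + G)/((2*G)) = G + (-22 + G)*(1/(2*G)) = G + (-22 + G)/(2*G))
(d(-7*g(3, 6)) + 67957) - 38004 = ((½ - 7*(6 + 3) - 11*(-1/(7*(6 + 3)))) + 67957) - 38004 = ((½ - 7*9 - 11/((-7*9))) + 67957) - 38004 = ((½ - 63 - 11/(-63)) + 67957) - 38004 = ((½ - 63 - 11*(-1/63)) + 67957) - 38004 = ((½ - 63 + 11/63) + 67957) - 38004 = (-7853/126 + 67957) - 38004 = 8554729/126 - 38004 = 3766225/126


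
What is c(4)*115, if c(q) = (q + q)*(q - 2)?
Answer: 1840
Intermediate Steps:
c(q) = 2*q*(-2 + q) (c(q) = (2*q)*(-2 + q) = 2*q*(-2 + q))
c(4)*115 = (2*4*(-2 + 4))*115 = (2*4*2)*115 = 16*115 = 1840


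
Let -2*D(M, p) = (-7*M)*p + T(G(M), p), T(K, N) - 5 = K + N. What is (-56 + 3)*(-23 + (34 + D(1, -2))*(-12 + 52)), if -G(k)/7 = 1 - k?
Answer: -52841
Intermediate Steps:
G(k) = -7 + 7*k (G(k) = -7*(1 - k) = -7 + 7*k)
T(K, N) = 5 + K + N (T(K, N) = 5 + (K + N) = 5 + K + N)
D(M, p) = 1 - 7*M/2 - p/2 + 7*M*p/2 (D(M, p) = -((-7*M)*p + (5 + (-7 + 7*M) + p))/2 = -(-7*M*p + (-2 + p + 7*M))/2 = -(-2 + p + 7*M - 7*M*p)/2 = 1 - 7*M/2 - p/2 + 7*M*p/2)
(-56 + 3)*(-23 + (34 + D(1, -2))*(-12 + 52)) = (-56 + 3)*(-23 + (34 + (1 - 7/2*1 - 1/2*(-2) + (7/2)*1*(-2)))*(-12 + 52)) = -53*(-23 + (34 + (1 - 7/2 + 1 - 7))*40) = -53*(-23 + (34 - 17/2)*40) = -53*(-23 + (51/2)*40) = -53*(-23 + 1020) = -53*997 = -52841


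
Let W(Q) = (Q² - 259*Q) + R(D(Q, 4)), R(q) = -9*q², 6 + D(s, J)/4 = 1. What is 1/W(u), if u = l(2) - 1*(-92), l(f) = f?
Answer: -1/19110 ≈ -5.2329e-5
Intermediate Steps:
D(s, J) = -20 (D(s, J) = -24 + 4*1 = -24 + 4 = -20)
u = 94 (u = 2 - 1*(-92) = 2 + 92 = 94)
W(Q) = -3600 + Q² - 259*Q (W(Q) = (Q² - 259*Q) - 9*(-20)² = (Q² - 259*Q) - 9*400 = (Q² - 259*Q) - 3600 = -3600 + Q² - 259*Q)
1/W(u) = 1/(-3600 + 94² - 259*94) = 1/(-3600 + 8836 - 24346) = 1/(-19110) = -1/19110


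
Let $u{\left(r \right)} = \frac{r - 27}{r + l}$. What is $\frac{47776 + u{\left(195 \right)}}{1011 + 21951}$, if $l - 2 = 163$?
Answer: $\frac{716647}{344430} \approx 2.0807$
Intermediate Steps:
$l = 165$ ($l = 2 + 163 = 165$)
$u{\left(r \right)} = \frac{-27 + r}{165 + r}$ ($u{\left(r \right)} = \frac{r - 27}{r + 165} = \frac{-27 + r}{165 + r}$)
$\frac{47776 + u{\left(195 \right)}}{1011 + 21951} = \frac{47776 + \frac{-27 + 195}{165 + 195}}{1011 + 21951} = \frac{47776 + \frac{1}{360} \cdot 168}{22962} = \left(47776 + \frac{1}{360} \cdot 168\right) \frac{1}{22962} = \left(47776 + \frac{7}{15}\right) \frac{1}{22962} = \frac{716647}{15} \cdot \frac{1}{22962} = \frac{716647}{344430}$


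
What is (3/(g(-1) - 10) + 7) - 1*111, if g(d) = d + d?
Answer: -417/4 ≈ -104.25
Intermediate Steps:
g(d) = 2*d
(3/(g(-1) - 10) + 7) - 1*111 = (3/(2*(-1) - 10) + 7) - 1*111 = (3/(-2 - 10) + 7) - 111 = (3/(-12) + 7) - 111 = (-1/12*3 + 7) - 111 = (-¼ + 7) - 111 = 27/4 - 111 = -417/4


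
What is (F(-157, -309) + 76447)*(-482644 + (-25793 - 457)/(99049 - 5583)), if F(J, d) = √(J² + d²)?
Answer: -1724293824036119/46733 - 22555415177*√120130/46733 ≈ -3.7064e+10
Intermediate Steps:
(F(-157, -309) + 76447)*(-482644 + (-25793 - 457)/(99049 - 5583)) = (√((-157)² + (-309)²) + 76447)*(-482644 + (-25793 - 457)/(99049 - 5583)) = (√(24649 + 95481) + 76447)*(-482644 - 26250/93466) = (√120130 + 76447)*(-482644 - 26250*1/93466) = (76447 + √120130)*(-482644 - 13125/46733) = (76447 + √120130)*(-22555415177/46733) = -1724293824036119/46733 - 22555415177*√120130/46733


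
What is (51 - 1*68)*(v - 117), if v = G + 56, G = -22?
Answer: 1411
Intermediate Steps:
v = 34 (v = -22 + 56 = 34)
(51 - 1*68)*(v - 117) = (51 - 1*68)*(34 - 117) = (51 - 68)*(-83) = -17*(-83) = 1411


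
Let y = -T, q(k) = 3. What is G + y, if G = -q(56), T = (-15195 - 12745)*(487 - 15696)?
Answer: -424939463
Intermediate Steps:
T = 424939460 (T = -27940*(-15209) = 424939460)
G = -3 (G = -1*3 = -3)
y = -424939460 (y = -1*424939460 = -424939460)
G + y = -3 - 424939460 = -424939463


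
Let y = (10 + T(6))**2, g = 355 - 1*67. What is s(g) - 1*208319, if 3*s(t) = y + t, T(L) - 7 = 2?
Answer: -624308/3 ≈ -2.0810e+5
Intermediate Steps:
g = 288 (g = 355 - 67 = 288)
T(L) = 9 (T(L) = 7 + 2 = 9)
y = 361 (y = (10 + 9)**2 = 19**2 = 361)
s(t) = 361/3 + t/3 (s(t) = (361 + t)/3 = 361/3 + t/3)
s(g) - 1*208319 = (361/3 + (1/3)*288) - 1*208319 = (361/3 + 96) - 208319 = 649/3 - 208319 = -624308/3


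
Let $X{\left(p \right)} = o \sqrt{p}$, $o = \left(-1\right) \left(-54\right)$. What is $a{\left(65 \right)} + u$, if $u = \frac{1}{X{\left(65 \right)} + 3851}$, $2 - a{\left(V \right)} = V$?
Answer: $- \frac{922357792}{14640661} - \frac{54 \sqrt{65}}{14640661} \approx -63.0$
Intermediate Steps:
$o = 54$
$a{\left(V \right)} = 2 - V$
$X{\left(p \right)} = 54 \sqrt{p}$
$u = \frac{1}{3851 + 54 \sqrt{65}}$ ($u = \frac{1}{54 \sqrt{65} + 3851} = \frac{1}{3851 + 54 \sqrt{65}} \approx 0.0002333$)
$a{\left(65 \right)} + u = \left(2 - 65\right) + \left(\frac{3851}{14640661} - \frac{54 \sqrt{65}}{14640661}\right) = -63 + \left(\frac{3851}{14640661} - \frac{54 \sqrt{65}}{14640661}\right) = - \frac{922357792}{14640661} - \frac{54 \sqrt{65}}{14640661}$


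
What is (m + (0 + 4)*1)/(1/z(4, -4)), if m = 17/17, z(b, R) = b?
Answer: 20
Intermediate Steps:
m = 1 (m = 17*(1/17) = 1)
(m + (0 + 4)*1)/(1/z(4, -4)) = (1 + (0 + 4)*1)/(1/4) = (1 + 4*1)/(¼) = (1 + 4)*4 = 5*4 = 20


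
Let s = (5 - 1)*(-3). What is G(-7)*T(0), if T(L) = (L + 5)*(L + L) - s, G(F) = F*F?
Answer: 588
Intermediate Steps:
s = -12 (s = 4*(-3) = -12)
G(F) = F²
T(L) = 12 + 2*L*(5 + L) (T(L) = (L + 5)*(L + L) - 1*(-12) = (5 + L)*(2*L) + 12 = 2*L*(5 + L) + 12 = 12 + 2*L*(5 + L))
G(-7)*T(0) = (-7)²*(12 + 2*0² + 10*0) = 49*(12 + 2*0 + 0) = 49*(12 + 0 + 0) = 49*12 = 588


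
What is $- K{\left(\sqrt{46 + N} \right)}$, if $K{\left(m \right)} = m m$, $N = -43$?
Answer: $-3$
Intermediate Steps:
$K{\left(m \right)} = m^{2}$
$- K{\left(\sqrt{46 + N} \right)} = - \left(\sqrt{46 - 43}\right)^{2} = - \left(\sqrt{3}\right)^{2} = \left(-1\right) 3 = -3$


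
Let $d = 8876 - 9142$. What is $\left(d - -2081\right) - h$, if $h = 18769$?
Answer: $-16954$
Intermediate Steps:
$d = -266$
$\left(d - -2081\right) - h = \left(-266 - -2081\right) - 18769 = \left(-266 + 2081\right) - 18769 = 1815 - 18769 = -16954$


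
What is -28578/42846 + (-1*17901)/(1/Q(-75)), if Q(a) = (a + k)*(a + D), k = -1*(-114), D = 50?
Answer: 124635260212/7141 ≈ 1.7453e+7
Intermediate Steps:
k = 114
Q(a) = (50 + a)*(114 + a) (Q(a) = (a + 114)*(a + 50) = (114 + a)*(50 + a) = (50 + a)*(114 + a))
-28578/42846 + (-1*17901)/(1/Q(-75)) = -28578/42846 + (-1*17901)/(1/(5700 + (-75)² + 164*(-75))) = -28578*1/42846 - 17901/(1/(5700 + 5625 - 12300)) = -4763/7141 - 17901/(1/(-975)) = -4763/7141 - 17901/(-1/975) = -4763/7141 - 17901*(-975) = -4763/7141 + 17453475 = 124635260212/7141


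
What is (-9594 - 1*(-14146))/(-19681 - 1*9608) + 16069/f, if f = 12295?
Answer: 414678101/360108255 ≈ 1.1515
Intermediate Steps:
(-9594 - 1*(-14146))/(-19681 - 1*9608) + 16069/f = (-9594 - 1*(-14146))/(-19681 - 1*9608) + 16069/12295 = (-9594 + 14146)/(-19681 - 9608) + 16069*(1/12295) = 4552/(-29289) + 16069/12295 = 4552*(-1/29289) + 16069/12295 = -4552/29289 + 16069/12295 = 414678101/360108255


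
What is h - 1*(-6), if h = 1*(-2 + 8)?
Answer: 12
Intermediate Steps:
h = 6 (h = 1*6 = 6)
h - 1*(-6) = 6 - 1*(-6) = 6 + 6 = 12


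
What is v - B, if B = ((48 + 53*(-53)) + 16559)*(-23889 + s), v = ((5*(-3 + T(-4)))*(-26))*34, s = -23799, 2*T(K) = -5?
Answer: 658023334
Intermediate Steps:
T(K) = -5/2 (T(K) = (1/2)*(-5) = -5/2)
v = 24310 (v = ((5*(-3 - 5/2))*(-26))*34 = ((5*(-11/2))*(-26))*34 = -55/2*(-26)*34 = 715*34 = 24310)
B = -657999024 (B = ((48 + 53*(-53)) + 16559)*(-23889 - 23799) = ((48 - 2809) + 16559)*(-47688) = (-2761 + 16559)*(-47688) = 13798*(-47688) = -657999024)
v - B = 24310 - 1*(-657999024) = 24310 + 657999024 = 658023334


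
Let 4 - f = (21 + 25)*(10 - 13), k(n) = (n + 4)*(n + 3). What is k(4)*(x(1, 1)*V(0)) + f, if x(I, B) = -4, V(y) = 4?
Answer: -754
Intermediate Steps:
k(n) = (3 + n)*(4 + n) (k(n) = (4 + n)*(3 + n) = (3 + n)*(4 + n))
f = 142 (f = 4 - (21 + 25)*(10 - 13) = 4 - 46*(-3) = 4 - 1*(-138) = 4 + 138 = 142)
k(4)*(x(1, 1)*V(0)) + f = (12 + 4² + 7*4)*(-4*4) + 142 = (12 + 16 + 28)*(-16) + 142 = 56*(-16) + 142 = -896 + 142 = -754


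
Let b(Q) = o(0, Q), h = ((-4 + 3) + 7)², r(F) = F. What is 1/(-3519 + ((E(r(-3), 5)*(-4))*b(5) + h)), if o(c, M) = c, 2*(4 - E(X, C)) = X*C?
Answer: -1/3483 ≈ -0.00028711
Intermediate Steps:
E(X, C) = 4 - C*X/2 (E(X, C) = 4 - X*C/2 = 4 - C*X/2)
h = 36 (h = (-1 + 7)² = 6² = 36)
b(Q) = 0
1/(-3519 + ((E(r(-3), 5)*(-4))*b(5) + h)) = 1/(-3519 + (((4 - ½*5*(-3))*(-4))*0 + 36)) = 1/(-3519 + (((4 + 15/2)*(-4))*0 + 36)) = 1/(-3519 + (((23/2)*(-4))*0 + 36)) = 1/(-3519 + (-46*0 + 36)) = 1/(-3519 + (0 + 36)) = 1/(-3519 + 36) = 1/(-3483) = -1/3483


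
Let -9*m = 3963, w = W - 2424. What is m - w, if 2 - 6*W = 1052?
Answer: 6476/3 ≈ 2158.7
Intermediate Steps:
W = -175 (W = ⅓ - ⅙*1052 = ⅓ - 526/3 = -175)
w = -2599 (w = -175 - 2424 = -2599)
m = -1321/3 (m = -⅑*3963 = -1321/3 ≈ -440.33)
m - w = -1321/3 - 1*(-2599) = -1321/3 + 2599 = 6476/3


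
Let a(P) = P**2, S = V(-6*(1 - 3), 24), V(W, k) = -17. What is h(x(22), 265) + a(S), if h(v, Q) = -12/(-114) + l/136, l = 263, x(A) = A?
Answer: 752045/2584 ≈ 291.04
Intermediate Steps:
h(v, Q) = 5269/2584 (h(v, Q) = -12/(-114) + 263/136 = -12*(-1/114) + 263*(1/136) = 2/19 + 263/136 = 5269/2584)
S = -17
h(x(22), 265) + a(S) = 5269/2584 + (-17)**2 = 5269/2584 + 289 = 752045/2584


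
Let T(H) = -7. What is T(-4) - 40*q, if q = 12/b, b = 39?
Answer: -251/13 ≈ -19.308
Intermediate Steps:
q = 4/13 (q = 12/39 = 12*(1/39) = 4/13 ≈ 0.30769)
T(-4) - 40*q = -7 - 40*4/13 = -7 - 160/13 = -251/13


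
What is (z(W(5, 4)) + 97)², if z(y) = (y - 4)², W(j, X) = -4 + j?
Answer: 11236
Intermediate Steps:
z(y) = (-4 + y)²
(z(W(5, 4)) + 97)² = ((-4 + (-4 + 5))² + 97)² = ((-4 + 1)² + 97)² = ((-3)² + 97)² = (9 + 97)² = 106² = 11236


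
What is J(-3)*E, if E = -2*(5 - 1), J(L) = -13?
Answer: 104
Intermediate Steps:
E = -8 (E = -2*4 = -8)
J(-3)*E = -13*(-8) = 104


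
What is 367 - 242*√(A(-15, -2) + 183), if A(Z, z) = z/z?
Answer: 367 - 484*√46 ≈ -2915.6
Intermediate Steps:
A(Z, z) = 1
367 - 242*√(A(-15, -2) + 183) = 367 - 242*√(1 + 183) = 367 - 484*√46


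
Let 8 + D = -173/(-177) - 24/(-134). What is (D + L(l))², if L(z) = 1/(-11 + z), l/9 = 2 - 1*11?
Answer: 55925015759809/1190342096784 ≈ 46.982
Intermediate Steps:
D = -81157/11859 (D = -8 + (-173/(-177) - 24/(-134)) = -8 + (-173*(-1/177) - 24*(-1/134)) = -8 + (173/177 + 12/67) = -8 + 13715/11859 = -81157/11859 ≈ -6.8435)
l = -81 (l = 9*(2 - 1*11) = 9*(2 - 11) = 9*(-9) = -81)
(D + L(l))² = (-81157/11859 + 1/(-11 - 81))² = (-81157/11859 + 1/(-92))² = (-81157/11859 - 1/92)² = (-7478303/1091028)² = 55925015759809/1190342096784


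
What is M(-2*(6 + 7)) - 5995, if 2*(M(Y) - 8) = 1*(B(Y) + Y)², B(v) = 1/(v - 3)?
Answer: -9500109/1682 ≈ -5648.1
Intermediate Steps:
B(v) = 1/(-3 + v)
M(Y) = 8 + (Y + 1/(-3 + Y))²/2 (M(Y) = 8 + (1*(1/(-3 + Y) + Y)²)/2 = 8 + (1*(Y + 1/(-3 + Y))²)/2 = 8 + (Y + 1/(-3 + Y))²/2)
M(-2*(6 + 7)) - 5995 = (8 + (1 + (-2*(6 + 7))² - (-6)*(6 + 7))²/(2*(-3 - 2*(6 + 7))²)) - 5995 = (8 + (1 + (-2*13)² - (-6)*13)²/(2*(-3 - 2*13)²)) - 5995 = (8 + (1 + (-26)² - 3*(-26))²/(2*(-3 - 26)²)) - 5995 = (8 + (½)*(1 + 676 + 78)²/(-29)²) - 5995 = (8 + (½)*(1/841)*755²) - 5995 = (8 + (½)*(1/841)*570025) - 5995 = (8 + 570025/1682) - 5995 = 583481/1682 - 5995 = -9500109/1682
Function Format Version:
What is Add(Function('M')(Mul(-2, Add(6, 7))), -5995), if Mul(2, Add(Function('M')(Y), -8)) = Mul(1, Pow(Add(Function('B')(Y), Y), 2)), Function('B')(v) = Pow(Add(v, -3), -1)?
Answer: Rational(-9500109, 1682) ≈ -5648.1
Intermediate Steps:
Function('B')(v) = Pow(Add(-3, v), -1)
Function('M')(Y) = Add(8, Mul(Rational(1, 2), Pow(Add(Y, Pow(Add(-3, Y), -1)), 2))) (Function('M')(Y) = Add(8, Mul(Rational(1, 2), Mul(1, Pow(Add(Pow(Add(-3, Y), -1), Y), 2)))) = Add(8, Mul(Rational(1, 2), Mul(1, Pow(Add(Y, Pow(Add(-3, Y), -1)), 2)))) = Add(8, Mul(Rational(1, 2), Pow(Add(Y, Pow(Add(-3, Y), -1)), 2))))
Add(Function('M')(Mul(-2, Add(6, 7))), -5995) = Add(Add(8, Mul(Rational(1, 2), Pow(Add(-3, Mul(-2, Add(6, 7))), -2), Pow(Add(1, Pow(Mul(-2, Add(6, 7)), 2), Mul(-3, Mul(-2, Add(6, 7)))), 2))), -5995) = Add(Add(8, Mul(Rational(1, 2), Pow(Add(-3, Mul(-2, 13)), -2), Pow(Add(1, Pow(Mul(-2, 13), 2), Mul(-3, Mul(-2, 13))), 2))), -5995) = Add(Add(8, Mul(Rational(1, 2), Pow(Add(-3, -26), -2), Pow(Add(1, Pow(-26, 2), Mul(-3, -26)), 2))), -5995) = Add(Add(8, Mul(Rational(1, 2), Pow(-29, -2), Pow(Add(1, 676, 78), 2))), -5995) = Add(Add(8, Mul(Rational(1, 2), Rational(1, 841), Pow(755, 2))), -5995) = Add(Add(8, Mul(Rational(1, 2), Rational(1, 841), 570025)), -5995) = Add(Add(8, Rational(570025, 1682)), -5995) = Add(Rational(583481, 1682), -5995) = Rational(-9500109, 1682)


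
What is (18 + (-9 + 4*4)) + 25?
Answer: 50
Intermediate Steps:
(18 + (-9 + 4*4)) + 25 = (18 + (-9 + 16)) + 25 = (18 + 7) + 25 = 25 + 25 = 50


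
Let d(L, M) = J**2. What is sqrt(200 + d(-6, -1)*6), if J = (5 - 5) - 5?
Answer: 5*sqrt(14) ≈ 18.708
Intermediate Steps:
J = -5 (J = 0 - 5 = -5)
d(L, M) = 25 (d(L, M) = (-5)**2 = 25)
sqrt(200 + d(-6, -1)*6) = sqrt(200 + 25*6) = sqrt(200 + 150) = sqrt(350) = 5*sqrt(14)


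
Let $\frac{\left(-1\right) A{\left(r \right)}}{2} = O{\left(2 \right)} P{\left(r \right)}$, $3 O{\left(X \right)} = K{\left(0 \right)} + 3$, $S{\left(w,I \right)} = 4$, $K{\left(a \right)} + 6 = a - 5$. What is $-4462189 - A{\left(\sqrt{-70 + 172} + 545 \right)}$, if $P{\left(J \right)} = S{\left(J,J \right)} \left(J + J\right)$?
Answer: $- \frac{13456327}{3} - \frac{128 \sqrt{102}}{3} \approx -4.4859 \cdot 10^{6}$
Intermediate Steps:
$K{\left(a \right)} = -11 + a$ ($K{\left(a \right)} = -6 + \left(a - 5\right) = -6 + \left(-5 + a\right) = -11 + a$)
$P{\left(J \right)} = 8 J$ ($P{\left(J \right)} = 4 \left(J + J\right) = 4 \cdot 2 J = 8 J$)
$O{\left(X \right)} = - \frac{8}{3}$ ($O{\left(X \right)} = \frac{\left(-11 + 0\right) + 3}{3} = \frac{-11 + 3}{3} = \frac{1}{3} \left(-8\right) = - \frac{8}{3}$)
$A{\left(r \right)} = \frac{128 r}{3}$ ($A{\left(r \right)} = - 2 \left(- \frac{8 \cdot 8 r}{3}\right) = - 2 \left(- \frac{64 r}{3}\right) = \frac{128 r}{3}$)
$-4462189 - A{\left(\sqrt{-70 + 172} + 545 \right)} = -4462189 - \frac{128 \left(\sqrt{-70 + 172} + 545\right)}{3} = -4462189 - \frac{128 \left(\sqrt{102} + 545\right)}{3} = -4462189 - \frac{128 \left(545 + \sqrt{102}\right)}{3} = -4462189 - \left(\frac{69760}{3} + \frac{128 \sqrt{102}}{3}\right) = - \frac{13456327}{3} - \frac{128 \sqrt{102}}{3}$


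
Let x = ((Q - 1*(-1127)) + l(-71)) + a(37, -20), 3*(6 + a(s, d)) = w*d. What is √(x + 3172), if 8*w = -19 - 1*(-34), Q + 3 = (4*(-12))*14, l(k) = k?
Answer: √14138/2 ≈ 59.452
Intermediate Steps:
Q = -675 (Q = -3 + (4*(-12))*14 = -3 - 48*14 = -3 - 672 = -675)
w = 15/8 (w = (-19 - 1*(-34))/8 = (-19 + 34)/8 = (⅛)*15 = 15/8 ≈ 1.8750)
a(s, d) = -6 + 5*d/8 (a(s, d) = -6 + (15*d/8)/3 = -6 + 5*d/8)
x = 725/2 (x = ((-675 - 1*(-1127)) - 71) + (-6 + (5/8)*(-20)) = ((-675 + 1127) - 71) + (-6 - 25/2) = (452 - 71) - 37/2 = 381 - 37/2 = 725/2 ≈ 362.50)
√(x + 3172) = √(725/2 + 3172) = √(7069/2) = √14138/2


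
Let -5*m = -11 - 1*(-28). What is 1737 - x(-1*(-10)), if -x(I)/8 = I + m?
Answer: 8949/5 ≈ 1789.8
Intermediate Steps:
m = -17/5 (m = -(-11 - 1*(-28))/5 = -(-11 + 28)/5 = -⅕*17 = -17/5 ≈ -3.4000)
x(I) = 136/5 - 8*I (x(I) = -8*(I - 17/5) = -8*(-17/5 + I) = 136/5 - 8*I)
1737 - x(-1*(-10)) = 1737 - (136/5 - (-8)*(-10)) = 1737 - (136/5 - 8*10) = 1737 - (136/5 - 80) = 1737 - 1*(-264/5) = 1737 + 264/5 = 8949/5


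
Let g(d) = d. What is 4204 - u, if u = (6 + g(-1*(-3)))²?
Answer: 4123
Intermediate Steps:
u = 81 (u = (6 - 1*(-3))² = (6 + 3)² = 9² = 81)
4204 - u = 4204 - 1*81 = 4204 - 81 = 4123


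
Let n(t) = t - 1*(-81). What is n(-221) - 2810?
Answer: -2950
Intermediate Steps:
n(t) = 81 + t (n(t) = t + 81 = 81 + t)
n(-221) - 2810 = (81 - 221) - 2810 = -140 - 2810 = -2950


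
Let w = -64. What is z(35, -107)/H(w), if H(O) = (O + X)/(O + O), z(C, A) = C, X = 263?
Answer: -4480/199 ≈ -22.513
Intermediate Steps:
H(O) = (263 + O)/(2*O) (H(O) = (O + 263)/(O + O) = (263 + O)/((2*O)) = (263 + O)*(1/(2*O)) = (263 + O)/(2*O))
z(35, -107)/H(w) = 35/(((½)*(263 - 64)/(-64))) = 35/(((½)*(-1/64)*199)) = 35/(-199/128) = 35*(-128/199) = -4480/199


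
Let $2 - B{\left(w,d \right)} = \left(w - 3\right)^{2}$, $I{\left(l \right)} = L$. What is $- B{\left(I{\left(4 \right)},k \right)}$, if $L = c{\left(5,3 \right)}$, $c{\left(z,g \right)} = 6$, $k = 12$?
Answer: $7$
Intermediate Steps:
$L = 6$
$I{\left(l \right)} = 6$
$B{\left(w,d \right)} = 2 - \left(-3 + w\right)^{2}$ ($B{\left(w,d \right)} = 2 - \left(w - 3\right)^{2} = 2 - \left(-3 + w\right)^{2}$)
$- B{\left(I{\left(4 \right)},k \right)} = - (2 - \left(-3 + 6\right)^{2}) = - (2 - 3^{2}) = - (2 - 9) = \left(-1\right) \left(-7\right) = 7$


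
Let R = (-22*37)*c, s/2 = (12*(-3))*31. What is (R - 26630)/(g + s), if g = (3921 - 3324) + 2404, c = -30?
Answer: -2210/769 ≈ -2.8739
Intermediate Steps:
s = -2232 (s = 2*((12*(-3))*31) = 2*(-36*31) = 2*(-1116) = -2232)
R = 24420 (R = -22*37*(-30) = -814*(-30) = 24420)
g = 3001 (g = 597 + 2404 = 3001)
(R - 26630)/(g + s) = (24420 - 26630)/(3001 - 2232) = -2210/769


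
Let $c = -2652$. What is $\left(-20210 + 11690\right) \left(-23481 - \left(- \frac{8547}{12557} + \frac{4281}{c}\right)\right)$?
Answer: $\frac{555126428193330}{2775097} \approx 2.0004 \cdot 10^{8}$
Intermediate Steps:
$\left(-20210 + 11690\right) \left(-23481 - \left(- \frac{8547}{12557} + \frac{4281}{c}\right)\right) = \left(-20210 + 11690\right) \left(-23481 - \left(- \frac{8547}{12557} - \frac{1427}{884}\right)\right) = - 8520 \left(-23481 - - \frac{25474387}{11100388}\right) = - 8520 \left(-23481 + \left(\frac{1427}{884} + \frac{8547}{12557}\right)\right) = - 8520 \left(-23481 + \frac{25474387}{11100388}\right) = \left(-8520\right) \left(- \frac{260622736241}{11100388}\right) = \frac{555126428193330}{2775097}$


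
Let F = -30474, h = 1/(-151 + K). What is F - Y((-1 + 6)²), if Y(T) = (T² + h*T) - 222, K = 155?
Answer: -123533/4 ≈ -30883.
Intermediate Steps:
h = ¼ (h = 1/(-151 + 155) = 1/4 = ¼ ≈ 0.25000)
Y(T) = -222 + T² + T/4 (Y(T) = (T² + T/4) - 222 = -222 + T² + T/4)
F - Y((-1 + 6)²) = -30474 - (-222 + ((-1 + 6)²)² + (-1 + 6)²/4) = -30474 - (-222 + (5²)² + (¼)*5²) = -30474 - (-222 + 25² + (¼)*25) = -30474 - (-222 + 625 + 25/4) = -30474 - 1*1637/4 = -30474 - 1637/4 = -123533/4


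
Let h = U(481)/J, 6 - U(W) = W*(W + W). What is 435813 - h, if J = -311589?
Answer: 135794074141/311589 ≈ 4.3581e+5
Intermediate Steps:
U(W) = 6 - 2*W**2 (U(W) = 6 - W*(W + W) = 6 - W*2*W = 6 - 2*W**2)
h = 462716/311589 (h = (6 - 2*481**2)/(-311589) = (6 - 2*231361)*(-1/311589) = (6 - 462722)*(-1/311589) = -462716*(-1/311589) = 462716/311589 ≈ 1.4850)
435813 - h = 435813 - 1*462716/311589 = 435813 - 462716/311589 = 135794074141/311589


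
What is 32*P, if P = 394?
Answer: 12608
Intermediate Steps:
32*P = 32*394 = 12608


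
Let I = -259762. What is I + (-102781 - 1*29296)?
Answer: -391839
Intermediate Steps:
I + (-102781 - 1*29296) = -259762 + (-102781 - 1*29296) = -259762 + (-102781 - 29296) = -259762 - 132077 = -391839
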